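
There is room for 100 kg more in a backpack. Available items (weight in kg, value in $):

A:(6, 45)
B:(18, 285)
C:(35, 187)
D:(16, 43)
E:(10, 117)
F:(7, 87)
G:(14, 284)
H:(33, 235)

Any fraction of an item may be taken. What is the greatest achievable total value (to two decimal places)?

Greedy by value/weight ratio, highest first.
Order: G (284/14=20.29) > B (285/18=15.83) > F (87/7=12.43) > E (117/10=11.70) > A (45/6=7.50) > H (235/33=7.12) > C (187/35=5.34) > D (43/16=2.69)
Fill: take G (14 @ 284) → take B (18 @ 285) → take F (7 @ 87) → take E (10 @ 117) → take A (6 @ 45) → take H (33 @ 235) → take 12/35 of C → 64.11; 100/100 used.
Total value = 1117.11

1117.11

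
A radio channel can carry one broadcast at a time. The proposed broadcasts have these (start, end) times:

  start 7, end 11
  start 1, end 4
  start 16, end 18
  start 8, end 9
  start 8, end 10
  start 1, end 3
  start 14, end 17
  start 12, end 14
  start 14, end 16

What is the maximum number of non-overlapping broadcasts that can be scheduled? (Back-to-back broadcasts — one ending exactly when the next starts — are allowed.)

5

Order by finish time; keep every interval that doesn't clash with the previous kept one.
By end time: (1,3), (1,4), (8,9), (8,10), (7,11), (12,14), (14,16), (14,17), (16,18).
Pick (1,3); next start ≥ 3 → (8,9); next start ≥ 9 → (12,14); next start ≥ 14 → (14,16); next start ≥ 16 → (16,18).
Selected 5 broadcasts.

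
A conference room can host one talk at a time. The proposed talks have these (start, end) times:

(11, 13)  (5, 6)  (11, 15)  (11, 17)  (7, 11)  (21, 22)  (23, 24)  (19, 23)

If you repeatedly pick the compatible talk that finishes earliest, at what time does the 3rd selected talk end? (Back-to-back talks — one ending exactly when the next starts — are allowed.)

13

Sorted by end: (5,6)  (7,11)  (11,13)  (11,15)  (11,17)  (21,22)  (19,23)  (23,24)
take (5,6); take (7,11); take (11,13); take (21,22); skip (19,23); take (23,24).
Selected: (5,6) (7,11) (11,13) (21,22) (23,24)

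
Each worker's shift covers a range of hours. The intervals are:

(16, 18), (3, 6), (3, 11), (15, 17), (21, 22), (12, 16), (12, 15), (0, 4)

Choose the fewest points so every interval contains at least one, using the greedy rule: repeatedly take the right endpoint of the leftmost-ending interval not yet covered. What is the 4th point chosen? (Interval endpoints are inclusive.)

22

Process intervals by earliest right end; each time one isn't hit yet, stab at its right endpoint.
By right end: [0,4]  [3,6]  [3,11]  [12,15]  [12,16]  [15,17]  [16,18]  [21,22]
[0,4] uncovered → point at 4; [12,15] uncovered → point at 15; [16,18] uncovered → point at 18; [21,22] uncovered → point at 22.
Points: 4, 15, 18, 22 (4 total).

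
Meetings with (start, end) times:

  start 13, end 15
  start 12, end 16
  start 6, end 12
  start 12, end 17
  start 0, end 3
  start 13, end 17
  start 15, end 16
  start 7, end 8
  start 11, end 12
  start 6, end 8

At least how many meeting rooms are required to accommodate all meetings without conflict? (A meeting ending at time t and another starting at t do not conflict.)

Count concurrent intervals with a sweep; the peak is the room count.
Events (time:±→running): 0:+→1 3:-→0 6:+→1 6:+→2 7:+→3 8:-→2 8:-→1 11:+→2 12:-→1 12:-→0 12:+→1 12:+→2 13:+→3 13:+→4 … peak 4.

4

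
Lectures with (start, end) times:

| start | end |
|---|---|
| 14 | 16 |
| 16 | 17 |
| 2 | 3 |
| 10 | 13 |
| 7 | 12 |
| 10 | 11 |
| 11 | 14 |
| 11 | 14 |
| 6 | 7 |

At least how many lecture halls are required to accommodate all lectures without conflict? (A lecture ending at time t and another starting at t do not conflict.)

4

The answer is the maximum number of intervals overlapping at any instant.
Events (time:±→running): 2:+→1 3:-→0 6:+→1 7:-→0 7:+→1 10:+→2 10:+→3 11:-→2 11:+→3 11:+→4 … peak 4.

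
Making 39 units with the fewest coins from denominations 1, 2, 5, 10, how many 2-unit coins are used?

39 = 3×10 + 1×5 + 2×2
Count of 2: 2

2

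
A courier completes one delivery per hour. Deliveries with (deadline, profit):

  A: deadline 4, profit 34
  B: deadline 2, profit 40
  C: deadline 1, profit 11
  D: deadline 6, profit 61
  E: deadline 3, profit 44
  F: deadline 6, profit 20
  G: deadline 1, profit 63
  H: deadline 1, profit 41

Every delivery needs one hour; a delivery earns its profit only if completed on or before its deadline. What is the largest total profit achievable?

262

Take jobs in profit order; each goes to the latest open slot no later than its deadline.
By profit: G(d1,63), D(d6,61), E(d3,44), H(d1,41), B(d2,40), A(d4,34), F(d6,20), C(d1,11)
G→slot 1; D→slot 6; E→slot 3; H skipped; B→slot 2; A→slot 4; F→slot 5; C skipped.
Profit = 63 + 40 + 44 + 34 + 20 + 61 = 262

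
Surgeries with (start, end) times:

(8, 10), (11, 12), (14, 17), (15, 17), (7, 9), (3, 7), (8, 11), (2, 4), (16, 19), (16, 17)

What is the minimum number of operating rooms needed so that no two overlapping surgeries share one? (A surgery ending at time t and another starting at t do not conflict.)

4

starts: [2, 3, 7, 8, 8, 11, 14, 15, 16, 16]
ends:   [4, 7, 9, 10, 11, 12, 17, 17, 17, 19]
s2→1 s3→2 e4→1 e7→0 s7→1 s8→2 s8→3 e9→2 e10→1 e11→0 s11→1 e12→0 s14→1 s15→2 s16→3 s16→4  — peak 4.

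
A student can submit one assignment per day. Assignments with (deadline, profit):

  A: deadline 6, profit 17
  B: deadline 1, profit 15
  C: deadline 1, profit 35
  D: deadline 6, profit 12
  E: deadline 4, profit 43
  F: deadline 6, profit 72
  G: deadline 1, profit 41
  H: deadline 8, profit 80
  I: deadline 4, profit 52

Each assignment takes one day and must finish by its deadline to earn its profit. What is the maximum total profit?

Take jobs in profit order; each goes to the latest open slot no later than its deadline.
Profit order: H=80 F=72 I=52 E=43 G=41 C=35 A=17 B=15 D=12
Assign: H→slot 8, F→slot 6, I→slot 4, E→slot 3, G→slot 1, C skipped, A→slot 5, B skipped, D→slot 2.
Slots: [1:G] [2:D] [3:E] [4:I] [5:A] [6:F] [8:H]
Profit = 41 + 12 + 43 + 52 + 17 + 72 + 80 = 317

317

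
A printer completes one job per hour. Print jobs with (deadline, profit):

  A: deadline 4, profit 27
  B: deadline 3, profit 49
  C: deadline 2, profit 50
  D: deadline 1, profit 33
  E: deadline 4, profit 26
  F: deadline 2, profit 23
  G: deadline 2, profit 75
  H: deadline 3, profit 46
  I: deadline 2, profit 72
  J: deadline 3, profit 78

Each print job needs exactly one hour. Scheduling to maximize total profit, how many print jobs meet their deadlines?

4

Take jobs in profit order; each goes to the latest open slot no later than its deadline.
Profit order: J=78 G=75 I=72 C=50 B=49 H=46 D=33 A=27 E=26 F=23
Assign: J→slot 3, G→slot 2, I→slot 1, C skipped, B skipped, H skipped, D skipped, A→slot 4, E skipped, F skipped.
Slots: [1:I] [2:G] [3:J] [4:A]
4 of 10 scheduled.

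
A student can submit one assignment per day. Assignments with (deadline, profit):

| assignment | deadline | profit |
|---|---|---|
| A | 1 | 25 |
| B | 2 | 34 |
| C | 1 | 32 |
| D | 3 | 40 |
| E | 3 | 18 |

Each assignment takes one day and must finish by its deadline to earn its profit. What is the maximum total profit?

106

Profit order: D=40 B=34 C=32 A=25 E=18
Assign: D→slot 3, B→slot 2, C→slot 1, A skipped, E skipped.
Slots: [1:C] [2:B] [3:D]
Profit = 32 + 34 + 40 = 106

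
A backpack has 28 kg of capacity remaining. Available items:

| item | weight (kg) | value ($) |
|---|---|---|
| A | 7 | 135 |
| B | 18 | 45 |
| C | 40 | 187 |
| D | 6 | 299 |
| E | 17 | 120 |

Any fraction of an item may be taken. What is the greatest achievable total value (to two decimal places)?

539.88

Sort by value per unit weight and fill in that order.
Order: D (299/6=49.83) > A (135/7=19.29) > E (120/17=7.06) > C (187/40=4.67) > B (45/18=2.50)
Fill: take D (6 @ 299) → take A (7 @ 135) → take 15/17 of E → 105.88; 28/28 used.
Total value = 539.88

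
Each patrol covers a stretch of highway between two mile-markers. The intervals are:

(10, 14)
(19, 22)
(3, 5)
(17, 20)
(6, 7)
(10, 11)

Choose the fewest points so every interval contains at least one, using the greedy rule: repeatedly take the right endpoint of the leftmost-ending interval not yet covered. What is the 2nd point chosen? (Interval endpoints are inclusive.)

7

Sorted: [3,5] [6,7] [10,11] [10,14] [17,20] [19,22]
{[3,5]} hit by 5; {[6,7]} hit by 7; {[10,11],[10,14]} hit by 11; {[17,20],[19,22]} hit by 20.
Points: 5, 7, 11, 20 (4 total).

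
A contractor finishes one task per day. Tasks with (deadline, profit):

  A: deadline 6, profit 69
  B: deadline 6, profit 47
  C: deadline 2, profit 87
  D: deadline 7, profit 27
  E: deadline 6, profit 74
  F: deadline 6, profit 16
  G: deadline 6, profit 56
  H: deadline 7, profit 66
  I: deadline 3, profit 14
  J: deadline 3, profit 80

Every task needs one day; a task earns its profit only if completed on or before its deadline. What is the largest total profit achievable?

Profit order: C=87 J=80 E=74 A=69 H=66 G=56 B=47 D=27 F=16 I=14
Assign: C→slot 2, J→slot 3, E→slot 6, A→slot 5, H→slot 7, G→slot 4, B→slot 1, D skipped, F skipped, I skipped.
Slots: [1:B] [2:C] [3:J] [4:G] [5:A] [6:E] [7:H]
Profit = 47 + 87 + 80 + 56 + 69 + 74 + 66 = 479

479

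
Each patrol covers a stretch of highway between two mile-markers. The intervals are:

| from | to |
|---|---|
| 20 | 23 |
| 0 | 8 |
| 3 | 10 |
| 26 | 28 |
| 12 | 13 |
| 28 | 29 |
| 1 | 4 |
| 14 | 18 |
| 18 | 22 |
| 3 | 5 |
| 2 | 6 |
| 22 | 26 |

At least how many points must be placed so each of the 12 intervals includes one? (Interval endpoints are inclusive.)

5

Process intervals by earliest right end; each time one isn't hit yet, stab at its right endpoint.
By right end: [1,4]  [3,5]  [2,6]  [0,8]  [3,10]  [12,13]  [14,18]  [18,22]  [20,23]  [22,26]  [26,28]  [28,29]
[1,4] uncovered → point at 4; [12,13] uncovered → point at 13; [14,18] uncovered → point at 18; [20,23] uncovered → point at 23; [26,28] uncovered → point at 28.
Points: 4, 13, 18, 23, 28 (5 total).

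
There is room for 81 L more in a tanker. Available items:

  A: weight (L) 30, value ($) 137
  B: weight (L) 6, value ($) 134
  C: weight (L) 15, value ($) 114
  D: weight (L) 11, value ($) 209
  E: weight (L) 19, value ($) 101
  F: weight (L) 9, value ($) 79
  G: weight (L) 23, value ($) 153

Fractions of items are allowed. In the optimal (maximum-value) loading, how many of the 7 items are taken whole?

Sort by value per unit weight and fill in that order.
Ratios (sorted): B 22.33, D 19.00, F 8.78, C 7.60, G 6.65, E 5.32, A 4.57
take B (6 @ 134); take D (11 @ 209); take F (9 @ 79); take C (15 @ 114); take G (23 @ 153); take 17/19 of E → 90.37. Capacity used 81/81.
5 item(s) taken whole; one partial (take 17/19 of E).

5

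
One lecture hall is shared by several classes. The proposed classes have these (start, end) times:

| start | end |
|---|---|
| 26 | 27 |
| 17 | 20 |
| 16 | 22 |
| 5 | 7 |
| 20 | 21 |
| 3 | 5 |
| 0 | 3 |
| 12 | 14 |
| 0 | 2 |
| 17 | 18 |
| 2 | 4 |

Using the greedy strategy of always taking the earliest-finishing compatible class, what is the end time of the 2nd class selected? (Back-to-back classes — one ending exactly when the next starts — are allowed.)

4

By end time: (0,2), (0,3), (2,4), (3,5), (5,7), (12,14), (17,18), (17,20), (20,21), (16,22), (26,27).
Pick (0,2); next start ≥ 2 → (2,4); next start ≥ 4 → (5,7); next start ≥ 7 → (12,14); next start ≥ 14 → (17,18); next start ≥ 18 → (20,21); next start ≥ 21 → (26,27).
Selected: (0,2) (2,4) (5,7) (12,14) (17,18) (20,21) (26,27)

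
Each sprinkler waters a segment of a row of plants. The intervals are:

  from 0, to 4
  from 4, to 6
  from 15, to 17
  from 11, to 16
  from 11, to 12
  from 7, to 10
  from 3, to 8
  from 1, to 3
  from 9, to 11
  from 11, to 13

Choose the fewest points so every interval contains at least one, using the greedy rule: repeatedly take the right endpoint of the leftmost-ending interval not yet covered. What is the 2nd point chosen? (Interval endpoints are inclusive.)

Process intervals by earliest right end; each time one isn't hit yet, stab at its right endpoint.
Sorted: [1,3] [0,4] [4,6] [3,8] [7,10] [9,11] [11,12] [11,13] [11,16] [15,17]
{[1,3],[0,4]} hit by 3; {[4,6],[3,8]} hit by 6; {[7,10],[9,11]} hit by 10; {[11,12],[11,13],[11,16]} hit by 12; {[15,17]} hit by 17.
Points: 3, 6, 10, 12, 17 (5 total).

6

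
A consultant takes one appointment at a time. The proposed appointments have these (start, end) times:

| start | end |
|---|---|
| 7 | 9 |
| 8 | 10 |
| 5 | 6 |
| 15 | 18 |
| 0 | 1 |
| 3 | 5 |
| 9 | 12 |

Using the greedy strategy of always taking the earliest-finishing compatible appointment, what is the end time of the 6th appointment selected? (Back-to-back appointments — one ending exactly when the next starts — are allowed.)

18

Sorted by end: (0,1)  (3,5)  (5,6)  (7,9)  (8,10)  (9,12)  (15,18)
take (0,1); take (3,5); take (5,6); take (7,9); skip (8,10); take (9,12); take (15,18).
Selected: (0,1) (3,5) (5,6) (7,9) (9,12) (15,18)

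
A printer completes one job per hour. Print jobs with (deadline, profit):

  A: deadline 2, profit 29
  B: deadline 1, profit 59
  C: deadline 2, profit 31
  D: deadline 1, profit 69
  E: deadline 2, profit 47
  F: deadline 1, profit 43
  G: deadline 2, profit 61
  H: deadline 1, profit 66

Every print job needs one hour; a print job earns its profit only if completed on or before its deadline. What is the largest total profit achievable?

130

By profit: D(d1,69), H(d1,66), G(d2,61), B(d1,59), E(d2,47), F(d1,43), C(d2,31), A(d2,29)
D→slot 1; H skipped; G→slot 2; B skipped; E skipped; F skipped; C skipped; A skipped.
Profit = 69 + 61 = 130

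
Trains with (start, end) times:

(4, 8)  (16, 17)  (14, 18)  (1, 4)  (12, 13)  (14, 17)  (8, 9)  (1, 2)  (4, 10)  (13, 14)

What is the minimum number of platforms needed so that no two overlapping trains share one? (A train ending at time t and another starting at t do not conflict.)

Count concurrent intervals with a sweep; the peak is the room count.
Events (time:±→running): 1:+→1 1:+→2 2:-→1 4:-→0 4:+→1 4:+→2 8:-→1 8:+→2 9:-→1 10:-→0 12:+→1 13:-→0 13:+→1 14:-→0 14:+→1 14:+→2 16:+→3 … peak 3.

3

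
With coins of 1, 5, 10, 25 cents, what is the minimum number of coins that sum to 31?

3

31 = 1×25 + 1×5 + 1×1
Total coins = 1 + 1 + 1 = 3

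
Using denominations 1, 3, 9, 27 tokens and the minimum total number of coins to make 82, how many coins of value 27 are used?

3

82 − 3×27→1 − 1×1→0
Count of 27: 3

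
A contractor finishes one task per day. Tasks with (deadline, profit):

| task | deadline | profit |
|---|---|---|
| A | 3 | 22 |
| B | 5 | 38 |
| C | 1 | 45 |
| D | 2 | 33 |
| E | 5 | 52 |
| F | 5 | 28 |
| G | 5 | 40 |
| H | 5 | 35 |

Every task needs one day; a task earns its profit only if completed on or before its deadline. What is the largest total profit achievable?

Sort by profit descending; place each in the latest free slot ≤ its deadline.
Profit order: E=52 C=45 G=40 B=38 H=35 D=33 F=28 A=22
Assign: E→slot 5, C→slot 1, G→slot 4, B→slot 3, H→slot 2, D skipped, F skipped, A skipped.
Slots: [1:C] [2:H] [3:B] [4:G] [5:E]
Profit = 45 + 35 + 38 + 40 + 52 = 210

210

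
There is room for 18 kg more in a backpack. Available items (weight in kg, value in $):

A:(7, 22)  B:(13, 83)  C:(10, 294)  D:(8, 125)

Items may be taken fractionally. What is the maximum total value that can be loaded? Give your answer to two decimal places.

Sort by value per unit weight and fill in that order.
Order: C (294/10=29.40) > D (125/8=15.62) > B (83/13=6.38) > A (22/7=3.14)
Fill: take C (10 @ 294) → take D (8 @ 125); 18/18 used.
Total value = 419.00

419.00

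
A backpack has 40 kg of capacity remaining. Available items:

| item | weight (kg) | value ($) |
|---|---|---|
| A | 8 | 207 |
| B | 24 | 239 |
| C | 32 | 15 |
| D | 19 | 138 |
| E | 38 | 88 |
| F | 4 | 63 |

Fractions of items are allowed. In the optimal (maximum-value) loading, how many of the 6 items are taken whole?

Greedy by value/weight ratio, highest first.
Ratios (sorted): A 25.88, F 15.75, B 9.96, D 7.26, E 2.32, C 0.47
take A (8 @ 207); take F (4 @ 63); take B (24 @ 239); take 4/19 of D → 29.05. Capacity used 40/40.
3 item(s) taken whole; one partial (take 4/19 of D).

3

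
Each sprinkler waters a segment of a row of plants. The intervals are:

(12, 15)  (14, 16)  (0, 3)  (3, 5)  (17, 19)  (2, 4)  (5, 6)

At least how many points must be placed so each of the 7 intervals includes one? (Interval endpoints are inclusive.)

By right end: [0,3]  [2,4]  [3,5]  [5,6]  [12,15]  [14,16]  [17,19]
[0,3] uncovered → point at 3; [5,6] uncovered → point at 6; [12,15] uncovered → point at 15; [17,19] uncovered → point at 19.
Points: 3, 6, 15, 19 (4 total).

4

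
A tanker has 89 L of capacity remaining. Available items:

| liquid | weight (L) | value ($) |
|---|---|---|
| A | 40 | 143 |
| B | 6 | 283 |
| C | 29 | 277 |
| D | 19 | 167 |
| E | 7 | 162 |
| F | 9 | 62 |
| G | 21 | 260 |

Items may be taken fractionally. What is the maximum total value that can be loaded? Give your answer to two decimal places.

1197.22

Sort by value per unit weight and fill in that order.
Order: B (283/6=47.17) > E (162/7=23.14) > G (260/21=12.38) > C (277/29=9.55) > D (167/19=8.79) > F (62/9=6.89) > A (143/40=3.58)
Fill: take B (6 @ 283) → take E (7 @ 162) → take G (21 @ 260) → take C (29 @ 277) → take D (19 @ 167) → take 7/9 of F → 48.22; 89/89 used.
Total value = 1197.22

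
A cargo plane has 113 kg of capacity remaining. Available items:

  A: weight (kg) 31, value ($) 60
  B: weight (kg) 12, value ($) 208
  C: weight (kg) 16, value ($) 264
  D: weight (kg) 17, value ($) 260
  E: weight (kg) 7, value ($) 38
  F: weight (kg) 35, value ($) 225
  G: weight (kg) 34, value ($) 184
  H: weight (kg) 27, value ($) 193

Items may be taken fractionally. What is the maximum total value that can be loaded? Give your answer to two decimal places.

1182.57

Sort by value per unit weight and fill in that order.
Ratios (sorted): B 17.33, C 16.50, D 15.29, H 7.15, F 6.43, E 5.43, G 5.41, A 1.94
take B (12 @ 208); take C (16 @ 264); take D (17 @ 260); take H (27 @ 193); take F (35 @ 225); take 6/7 of E → 32.57. Capacity used 113/113.
Total value = 1182.57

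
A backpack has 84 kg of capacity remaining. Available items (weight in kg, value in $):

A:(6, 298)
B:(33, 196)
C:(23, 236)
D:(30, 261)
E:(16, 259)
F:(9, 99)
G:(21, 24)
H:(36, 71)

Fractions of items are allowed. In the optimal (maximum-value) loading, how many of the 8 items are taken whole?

5

Greedy by value/weight ratio, highest first.
Order: A (298/6=49.67) > E (259/16=16.19) > F (99/9=11.00) > C (236/23=10.26) > D (261/30=8.70) > B (196/33=5.94) > H (71/36=1.97) > G (24/21=1.14)
Fill: take A (6 @ 298) → take E (16 @ 259) → take F (9 @ 99) → take C (23 @ 236) → take D (30 @ 261); 84/84 used.
5 item(s) taken whole.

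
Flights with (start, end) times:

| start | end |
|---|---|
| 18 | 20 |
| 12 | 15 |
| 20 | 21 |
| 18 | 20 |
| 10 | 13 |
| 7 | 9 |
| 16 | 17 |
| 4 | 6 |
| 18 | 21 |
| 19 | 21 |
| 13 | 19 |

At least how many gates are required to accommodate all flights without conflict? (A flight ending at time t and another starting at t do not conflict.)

Count concurrent intervals with a sweep; the peak is the room count.
starts: [4, 7, 10, 12, 13, 16, 18, 18, 18, 19, 20]
ends:   [6, 9, 13, 15, 17, 19, 20, 20, 21, 21, 21]
s4→1 e6→0 s7→1 e9→0 s10→1 s12→2 e13→1 s13→2 e15→1 s16→2 e17→1 s18→2 s18→3 s18→4  — peak 4.

4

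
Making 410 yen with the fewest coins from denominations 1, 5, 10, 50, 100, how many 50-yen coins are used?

0

Use the largest denomination that fits, subtract, and repeat.
410 = 4×100 + 1×10
Count of 50: 0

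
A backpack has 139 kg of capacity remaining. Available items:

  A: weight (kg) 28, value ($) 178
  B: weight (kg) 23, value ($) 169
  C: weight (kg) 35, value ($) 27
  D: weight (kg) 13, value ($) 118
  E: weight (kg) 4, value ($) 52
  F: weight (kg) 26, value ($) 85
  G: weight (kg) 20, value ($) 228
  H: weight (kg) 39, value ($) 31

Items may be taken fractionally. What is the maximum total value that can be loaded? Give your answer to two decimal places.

Ratios (sorted): E 13.00, G 11.40, D 9.08, B 7.35, A 6.36, F 3.27, H 0.79, C 0.77
take E (4 @ 52); take G (20 @ 228); take D (13 @ 118); take B (23 @ 169); take A (28 @ 178); take F (26 @ 85); take 25/39 of H → 19.87. Capacity used 139/139.
Total value = 849.87

849.87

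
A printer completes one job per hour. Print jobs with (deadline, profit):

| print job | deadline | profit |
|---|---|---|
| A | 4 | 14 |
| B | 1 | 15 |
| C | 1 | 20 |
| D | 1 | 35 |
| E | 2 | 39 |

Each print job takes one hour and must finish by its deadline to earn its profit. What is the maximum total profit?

Profit order: E=39 D=35 C=20 B=15 A=14
Assign: E→slot 2, D→slot 1, C skipped, B skipped, A→slot 4.
Slots: [1:D] [2:E] [4:A]
Profit = 35 + 39 + 14 = 88

88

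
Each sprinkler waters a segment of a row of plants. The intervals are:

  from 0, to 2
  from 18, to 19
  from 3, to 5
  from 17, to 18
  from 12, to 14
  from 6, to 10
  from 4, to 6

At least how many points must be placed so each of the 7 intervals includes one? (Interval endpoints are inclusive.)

5

Sort by right endpoint; whenever an interval is uncovered, place a point at its right end.
By right end: [0,2]  [3,5]  [4,6]  [6,10]  [12,14]  [17,18]  [18,19]
[0,2] uncovered → point at 2; [3,5] uncovered → point at 5; [6,10] uncovered → point at 10; [12,14] uncovered → point at 14; [17,18] uncovered → point at 18.
Points: 2, 5, 10, 14, 18 (5 total).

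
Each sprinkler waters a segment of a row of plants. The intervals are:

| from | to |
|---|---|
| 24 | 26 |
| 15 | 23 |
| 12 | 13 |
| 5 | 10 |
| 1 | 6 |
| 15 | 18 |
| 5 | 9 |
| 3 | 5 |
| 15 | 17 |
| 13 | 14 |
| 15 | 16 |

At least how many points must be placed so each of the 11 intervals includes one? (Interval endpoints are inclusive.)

4

Process intervals by earliest right end; each time one isn't hit yet, stab at its right endpoint.
Sorted: [3,5] [1,6] [5,9] [5,10] [12,13] [13,14] [15,16] [15,17] [15,18] [15,23] [24,26]
{[3,5],[1,6],[5,9],[5,10]} hit by 5; {[12,13],[13,14]} hit by 13; {[15,16],[15,17],[15,18],[15,23]} hit by 16; {[24,26]} hit by 26.
Points: 5, 13, 16, 26 (4 total).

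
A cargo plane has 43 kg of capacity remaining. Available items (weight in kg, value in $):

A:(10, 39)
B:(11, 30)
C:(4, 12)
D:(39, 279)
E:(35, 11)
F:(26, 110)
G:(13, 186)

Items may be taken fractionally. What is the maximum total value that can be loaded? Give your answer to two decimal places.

400.62

Ratios (sorted): G 14.31, D 7.15, F 4.23, A 3.90, C 3.00, B 2.73, E 0.31
take G (13 @ 186); take 30/39 of D → 214.62. Capacity used 43/43.
Total value = 400.62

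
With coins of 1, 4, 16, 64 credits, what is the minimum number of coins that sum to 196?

4

196 = 3×64 + 1×4
Total coins = 3 + 1 = 4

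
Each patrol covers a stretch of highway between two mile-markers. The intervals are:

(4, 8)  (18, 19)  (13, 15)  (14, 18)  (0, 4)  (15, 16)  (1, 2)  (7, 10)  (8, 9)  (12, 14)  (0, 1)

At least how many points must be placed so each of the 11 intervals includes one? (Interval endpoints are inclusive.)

Process intervals by earliest right end; each time one isn't hit yet, stab at its right endpoint.
By right end: [0,1]  [1,2]  [0,4]  [4,8]  [8,9]  [7,10]  [12,14]  [13,15]  [15,16]  [14,18]  [18,19]
[0,1] uncovered → point at 1; [4,8] uncovered → point at 8; [12,14] uncovered → point at 14; [15,16] uncovered → point at 16; [18,19] uncovered → point at 19.
Points: 1, 8, 14, 16, 19 (5 total).

5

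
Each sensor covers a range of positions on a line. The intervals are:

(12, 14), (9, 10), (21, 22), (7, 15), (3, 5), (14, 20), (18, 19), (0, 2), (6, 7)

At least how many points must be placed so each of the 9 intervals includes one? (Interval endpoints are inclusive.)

7

Sort by right endpoint; whenever an interval is uncovered, place a point at its right end.
By right end: [0,2]  [3,5]  [6,7]  [9,10]  [12,14]  [7,15]  [18,19]  [14,20]  [21,22]
[0,2] uncovered → point at 2; [3,5] uncovered → point at 5; [6,7] uncovered → point at 7; [9,10] uncovered → point at 10; [12,14] uncovered → point at 14; [18,19] uncovered → point at 19; [21,22] uncovered → point at 22.
Points: 2, 5, 7, 10, 14, 19, 22 (7 total).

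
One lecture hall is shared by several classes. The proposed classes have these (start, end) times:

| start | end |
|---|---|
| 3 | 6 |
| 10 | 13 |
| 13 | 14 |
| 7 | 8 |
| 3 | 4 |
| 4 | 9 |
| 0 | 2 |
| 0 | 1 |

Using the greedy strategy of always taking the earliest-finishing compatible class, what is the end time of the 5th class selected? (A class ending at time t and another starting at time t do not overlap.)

14

By end time: (0,1), (0,2), (3,4), (3,6), (7,8), (4,9), (10,13), (13,14).
Pick (0,1); next start ≥ 1 → (3,4); next start ≥ 4 → (7,8); next start ≥ 8 → (10,13); next start ≥ 13 → (13,14).
Selected: (0,1) (3,4) (7,8) (10,13) (13,14)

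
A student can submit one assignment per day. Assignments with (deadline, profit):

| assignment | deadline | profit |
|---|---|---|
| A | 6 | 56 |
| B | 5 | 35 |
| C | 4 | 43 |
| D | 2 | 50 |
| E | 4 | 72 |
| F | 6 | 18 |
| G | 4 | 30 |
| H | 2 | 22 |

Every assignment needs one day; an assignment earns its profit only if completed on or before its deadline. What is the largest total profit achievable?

By profit: E(d4,72), A(d6,56), D(d2,50), C(d4,43), B(d5,35), G(d4,30), H(d2,22), F(d6,18)
E→slot 4; A→slot 6; D→slot 2; C→slot 3; B→slot 5; G→slot 1; H skipped; F skipped.
Profit = 30 + 50 + 43 + 72 + 35 + 56 = 286

286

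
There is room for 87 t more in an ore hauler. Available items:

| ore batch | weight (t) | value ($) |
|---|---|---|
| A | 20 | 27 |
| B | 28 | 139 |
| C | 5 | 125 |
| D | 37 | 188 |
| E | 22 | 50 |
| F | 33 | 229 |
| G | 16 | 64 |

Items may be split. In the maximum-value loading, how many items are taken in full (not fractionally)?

Greedy by value/weight ratio, highest first.
Order: C (125/5=25.00) > F (229/33=6.94) > D (188/37=5.08) > B (139/28=4.96) > G (64/16=4.00) > E (50/22=2.27) > A (27/20=1.35)
Fill: take C (5 @ 125) → take F (33 @ 229) → take D (37 @ 188) → take 12/28 of B → 59.57; 87/87 used.
3 item(s) taken whole; one partial (take 12/28 of B).

3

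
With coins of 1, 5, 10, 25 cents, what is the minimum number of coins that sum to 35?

2

35 = 1×25 + 1×10
Total coins = 1 + 1 = 2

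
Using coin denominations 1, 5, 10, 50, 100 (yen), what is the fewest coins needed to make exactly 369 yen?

369 = 3×100 + 1×50 + 1×10 + 1×5 + 4×1
Total coins = 3 + 1 + 1 + 1 + 4 = 10

10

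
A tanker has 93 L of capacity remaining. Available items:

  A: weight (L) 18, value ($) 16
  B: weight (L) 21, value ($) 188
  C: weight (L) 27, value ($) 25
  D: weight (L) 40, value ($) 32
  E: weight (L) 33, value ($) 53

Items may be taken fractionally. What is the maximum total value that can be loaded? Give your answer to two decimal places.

Order: B (188/21=8.95) > E (53/33=1.61) > C (25/27=0.93) > A (16/18=0.89) > D (32/40=0.80)
Fill: take B (21 @ 188) → take E (33 @ 53) → take C (27 @ 25) → take 12/18 of A → 10.67; 93/93 used.
Total value = 276.67

276.67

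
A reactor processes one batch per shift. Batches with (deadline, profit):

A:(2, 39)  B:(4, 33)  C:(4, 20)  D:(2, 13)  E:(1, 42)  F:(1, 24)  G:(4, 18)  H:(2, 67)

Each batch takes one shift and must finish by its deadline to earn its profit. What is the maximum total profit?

162

Take jobs in profit order; each goes to the latest open slot no later than its deadline.
By profit: H(d2,67), E(d1,42), A(d2,39), B(d4,33), F(d1,24), C(d4,20), G(d4,18), D(d2,13)
H→slot 2; E→slot 1; A skipped; B→slot 4; F skipped; C→slot 3; G skipped; D skipped.
Profit = 42 + 67 + 20 + 33 = 162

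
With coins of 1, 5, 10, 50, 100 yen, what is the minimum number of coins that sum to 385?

Use the largest denomination that fits, subtract, and repeat.
385 = 3×100 + 1×50 + 3×10 + 1×5
Total coins = 3 + 1 + 3 + 1 = 8

8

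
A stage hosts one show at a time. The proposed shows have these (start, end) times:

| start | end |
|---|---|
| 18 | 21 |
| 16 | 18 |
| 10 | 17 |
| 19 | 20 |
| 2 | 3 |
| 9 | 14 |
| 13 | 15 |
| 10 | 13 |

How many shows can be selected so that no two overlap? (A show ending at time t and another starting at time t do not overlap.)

Greedy by earliest finish: after sorting by end time, pick each interval compatible with the last pick.
Sorted by end: (2,3)  (10,13)  (9,14)  (13,15)  (10,17)  (16,18)  (19,20)  (18,21)
take (2,3); take (10,13); take (13,15); take (16,18); take (19,20).
Selected 5 shows.

5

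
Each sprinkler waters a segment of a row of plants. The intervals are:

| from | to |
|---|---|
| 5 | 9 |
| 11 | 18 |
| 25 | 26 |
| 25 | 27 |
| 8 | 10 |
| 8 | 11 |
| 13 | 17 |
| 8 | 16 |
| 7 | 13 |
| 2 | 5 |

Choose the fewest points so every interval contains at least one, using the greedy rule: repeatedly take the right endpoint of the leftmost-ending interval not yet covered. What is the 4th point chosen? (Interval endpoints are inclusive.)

26

Sort by right endpoint; whenever an interval is uncovered, place a point at its right end.
By right end: [2,5]  [5,9]  [8,10]  [8,11]  [7,13]  [8,16]  [13,17]  [11,18]  [25,26]  [25,27]
[2,5] uncovered → point at 5; [8,10] uncovered → point at 10; [13,17] uncovered → point at 17; [25,26] uncovered → point at 26.
Points: 5, 10, 17, 26 (4 total).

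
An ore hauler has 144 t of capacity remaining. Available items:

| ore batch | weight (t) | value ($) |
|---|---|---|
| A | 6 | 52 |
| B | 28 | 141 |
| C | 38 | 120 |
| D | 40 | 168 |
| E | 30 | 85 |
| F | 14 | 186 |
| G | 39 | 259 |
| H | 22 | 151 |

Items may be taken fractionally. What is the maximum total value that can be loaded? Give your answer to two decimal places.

936.00

Sort by value per unit weight and fill in that order.
Order: F (186/14=13.29) > A (52/6=8.67) > H (151/22=6.86) > G (259/39=6.64) > B (141/28=5.04) > D (168/40=4.20) > C (120/38=3.16) > E (85/30=2.83)
Fill: take F (14 @ 186) → take A (6 @ 52) → take H (22 @ 151) → take G (39 @ 259) → take B (28 @ 141) → take 35/40 of D → 147.00; 144/144 used.
Total value = 936.00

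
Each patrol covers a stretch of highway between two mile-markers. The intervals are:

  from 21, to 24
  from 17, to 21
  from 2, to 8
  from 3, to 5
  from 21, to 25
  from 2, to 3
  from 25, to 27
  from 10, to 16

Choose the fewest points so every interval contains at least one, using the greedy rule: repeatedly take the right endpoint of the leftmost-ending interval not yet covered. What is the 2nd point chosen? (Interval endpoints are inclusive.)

By right end: [2,3]  [3,5]  [2,8]  [10,16]  [17,21]  [21,24]  [21,25]  [25,27]
[2,3] uncovered → point at 3; [10,16] uncovered → point at 16; [17,21] uncovered → point at 21; [25,27] uncovered → point at 27.
Points: 3, 16, 21, 27 (4 total).

16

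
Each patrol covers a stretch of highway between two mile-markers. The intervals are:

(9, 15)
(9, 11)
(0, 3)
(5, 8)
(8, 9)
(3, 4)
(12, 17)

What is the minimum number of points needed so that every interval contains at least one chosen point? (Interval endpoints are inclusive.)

Process intervals by earliest right end; each time one isn't hit yet, stab at its right endpoint.
By right end: [0,3]  [3,4]  [5,8]  [8,9]  [9,11]  [9,15]  [12,17]
[0,3] uncovered → point at 3; [5,8] uncovered → point at 8; [9,11] uncovered → point at 11; [12,17] uncovered → point at 17.
Points: 3, 8, 11, 17 (4 total).

4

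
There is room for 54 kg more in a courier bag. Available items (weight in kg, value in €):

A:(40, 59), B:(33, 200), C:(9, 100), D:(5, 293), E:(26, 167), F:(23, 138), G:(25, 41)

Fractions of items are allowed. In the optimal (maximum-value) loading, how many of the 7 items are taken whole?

Sort by value per unit weight and fill in that order.
Ratios (sorted): D 58.60, C 11.11, E 6.42, B 6.06, F 6.00, G 1.64, A 1.48
take D (5 @ 293); take C (9 @ 100); take E (26 @ 167); take 14/33 of B → 84.85. Capacity used 54/54.
3 item(s) taken whole; one partial (take 14/33 of B).

3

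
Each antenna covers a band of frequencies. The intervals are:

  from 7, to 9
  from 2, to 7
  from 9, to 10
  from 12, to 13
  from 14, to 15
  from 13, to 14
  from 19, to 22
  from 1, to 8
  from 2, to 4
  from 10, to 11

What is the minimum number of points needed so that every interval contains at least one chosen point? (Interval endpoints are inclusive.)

Sorted: [2,4] [2,7] [1,8] [7,9] [9,10] [10,11] [12,13] [13,14] [14,15] [19,22]
{[2,4],[2,7],[1,8]} hit by 4; {[7,9],[9,10]} hit by 9; {[10,11]} hit by 11; {[12,13],[13,14]} hit by 13; {[14,15]} hit by 15; {[19,22]} hit by 22.
Points: 4, 9, 11, 13, 15, 22 (6 total).

6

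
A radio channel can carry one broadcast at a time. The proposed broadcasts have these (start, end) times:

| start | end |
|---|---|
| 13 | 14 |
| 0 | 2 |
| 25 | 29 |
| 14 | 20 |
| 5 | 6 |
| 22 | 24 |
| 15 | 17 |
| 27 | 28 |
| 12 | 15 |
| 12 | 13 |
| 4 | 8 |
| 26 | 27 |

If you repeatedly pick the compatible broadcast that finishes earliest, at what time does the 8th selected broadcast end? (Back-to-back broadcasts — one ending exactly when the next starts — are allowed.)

28

Greedy by earliest finish: after sorting by end time, pick each interval compatible with the last pick.
By end time: (0,2), (5,6), (4,8), (12,13), (13,14), (12,15), (15,17), (14,20), (22,24), (26,27), (27,28), (25,29).
Pick (0,2); next start ≥ 2 → (5,6); next start ≥ 6 → (12,13); next start ≥ 13 → (13,14); next start ≥ 14 → (15,17); next start ≥ 17 → (22,24); next start ≥ 24 → (26,27); next start ≥ 27 → (27,28).
Selected: (0,2) (5,6) (12,13) (13,14) (15,17) (22,24) (26,27) (27,28)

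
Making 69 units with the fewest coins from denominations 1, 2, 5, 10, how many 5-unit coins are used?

1

Use the largest denomination that fits, subtract, and repeat.
69 − 6×10→9 − 1×5→4 − 2×2→0
Count of 5: 1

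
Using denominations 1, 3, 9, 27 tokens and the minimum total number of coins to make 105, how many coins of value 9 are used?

Use the largest denomination that fits, subtract, and repeat.
105 − 3×27→24 − 2×9→6 − 2×3→0
Count of 9: 2

2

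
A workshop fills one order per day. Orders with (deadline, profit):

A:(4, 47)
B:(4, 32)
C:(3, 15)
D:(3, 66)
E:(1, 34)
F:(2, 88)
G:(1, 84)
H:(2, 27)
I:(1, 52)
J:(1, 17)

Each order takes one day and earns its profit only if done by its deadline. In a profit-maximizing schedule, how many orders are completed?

Sort by profit descending; place each in the latest free slot ≤ its deadline.
By profit: F(d2,88), G(d1,84), D(d3,66), I(d1,52), A(d4,47), E(d1,34), B(d4,32), H(d2,27), J(d1,17), C(d3,15)
F→slot 2; G→slot 1; D→slot 3; I skipped; A→slot 4; E skipped; B skipped; H skipped; J skipped; C skipped.
4 of 10 scheduled.

4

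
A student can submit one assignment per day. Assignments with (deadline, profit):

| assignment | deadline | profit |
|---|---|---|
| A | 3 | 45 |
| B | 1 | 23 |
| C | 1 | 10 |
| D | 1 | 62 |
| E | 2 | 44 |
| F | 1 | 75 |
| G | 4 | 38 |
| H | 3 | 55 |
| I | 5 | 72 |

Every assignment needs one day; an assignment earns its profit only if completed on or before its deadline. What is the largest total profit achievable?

285

Profit order: F=75 I=72 D=62 H=55 A=45 E=44 G=38 B=23 C=10
Assign: F→slot 1, I→slot 5, D skipped, H→slot 3, A→slot 2, E skipped, G→slot 4, B skipped, C skipped.
Slots: [1:F] [2:A] [3:H] [4:G] [5:I]
Profit = 75 + 45 + 55 + 38 + 72 = 285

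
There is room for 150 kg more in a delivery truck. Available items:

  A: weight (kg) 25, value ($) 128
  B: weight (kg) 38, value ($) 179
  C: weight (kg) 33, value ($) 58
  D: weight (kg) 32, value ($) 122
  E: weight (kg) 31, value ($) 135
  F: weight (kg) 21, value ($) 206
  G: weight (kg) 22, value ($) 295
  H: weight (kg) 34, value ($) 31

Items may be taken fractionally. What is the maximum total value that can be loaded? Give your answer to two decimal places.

992.56

Greedy by value/weight ratio, highest first.
Ratios (sorted): G 13.41, F 9.81, A 5.12, B 4.71, E 4.35, D 3.81, C 1.76, H 0.91
take G (22 @ 295); take F (21 @ 206); take A (25 @ 128); take B (38 @ 179); take E (31 @ 135); take 13/32 of D → 49.56. Capacity used 150/150.
Total value = 992.56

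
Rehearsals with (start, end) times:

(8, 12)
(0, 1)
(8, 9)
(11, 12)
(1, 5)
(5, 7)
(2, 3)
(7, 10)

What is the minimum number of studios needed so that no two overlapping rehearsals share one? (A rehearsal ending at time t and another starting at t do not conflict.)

3

The answer is the maximum number of intervals overlapping at any instant.
Events (time:±→running): 0:+→1 1:-→0 1:+→1 2:+→2 3:-→1 5:-→0 5:+→1 7:-→0 7:+→1 8:+→2 8:+→3 … peak 3.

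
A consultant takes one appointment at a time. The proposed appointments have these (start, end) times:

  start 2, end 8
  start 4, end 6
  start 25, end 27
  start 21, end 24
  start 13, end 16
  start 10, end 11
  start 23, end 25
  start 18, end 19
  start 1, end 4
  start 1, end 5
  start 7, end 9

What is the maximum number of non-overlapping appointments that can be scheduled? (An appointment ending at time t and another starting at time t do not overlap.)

By end time: (1,4), (1,5), (4,6), (2,8), (7,9), (10,11), (13,16), (18,19), (21,24), (23,25), (25,27).
Pick (1,4); next start ≥ 4 → (4,6); next start ≥ 6 → (7,9); next start ≥ 9 → (10,11); next start ≥ 11 → (13,16); next start ≥ 16 → (18,19); next start ≥ 19 → (21,24); next start ≥ 24 → (25,27).
Selected 8 appointments.

8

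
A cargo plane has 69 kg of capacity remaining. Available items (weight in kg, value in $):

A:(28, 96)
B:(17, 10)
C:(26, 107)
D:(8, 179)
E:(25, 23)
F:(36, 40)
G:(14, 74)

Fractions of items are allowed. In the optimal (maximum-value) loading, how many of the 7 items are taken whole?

Order: D (179/8=22.38) > G (74/14=5.29) > C (107/26=4.12) > A (96/28=3.43) > F (40/36=1.11) > E (23/25=0.92) > B (10/17=0.59)
Fill: take D (8 @ 179) → take G (14 @ 74) → take C (26 @ 107) → take 21/28 of A → 72.00; 69/69 used.
3 item(s) taken whole; one partial (take 21/28 of A).

3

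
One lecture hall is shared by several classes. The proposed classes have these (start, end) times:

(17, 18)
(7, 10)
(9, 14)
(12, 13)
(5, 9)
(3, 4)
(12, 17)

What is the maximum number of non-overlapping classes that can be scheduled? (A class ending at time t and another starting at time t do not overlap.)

Sort by end time and greedily take each interval whose start is ≥ the last chosen end.
By end time: (3,4), (5,9), (7,10), (12,13), (9,14), (12,17), (17,18).
Pick (3,4); next start ≥ 4 → (5,9); next start ≥ 9 → (12,13); next start ≥ 13 → (17,18).
Selected 4 classes.

4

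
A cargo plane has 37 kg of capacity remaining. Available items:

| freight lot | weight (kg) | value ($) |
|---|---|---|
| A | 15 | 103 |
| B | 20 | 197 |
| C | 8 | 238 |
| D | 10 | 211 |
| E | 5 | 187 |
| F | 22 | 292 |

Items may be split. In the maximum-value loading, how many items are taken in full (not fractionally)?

Greedy by value/weight ratio, highest first.
Ratios (sorted): E 37.40, C 29.75, D 21.10, F 13.27, B 9.85, A 6.87
take E (5 @ 187); take C (8 @ 238); take D (10 @ 211); take 14/22 of F → 185.82. Capacity used 37/37.
3 item(s) taken whole; one partial (take 14/22 of F).

3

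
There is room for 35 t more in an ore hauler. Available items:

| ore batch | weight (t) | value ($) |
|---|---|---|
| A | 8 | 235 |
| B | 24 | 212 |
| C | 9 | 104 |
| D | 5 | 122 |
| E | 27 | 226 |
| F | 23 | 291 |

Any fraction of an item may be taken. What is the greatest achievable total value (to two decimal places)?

635.35

Order: A (235/8=29.38) > D (122/5=24.40) > F (291/23=12.65) > C (104/9=11.56) > B (212/24=8.83) > E (226/27=8.37)
Fill: take A (8 @ 235) → take D (5 @ 122) → take 22/23 of F → 278.35; 35/35 used.
Total value = 635.35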